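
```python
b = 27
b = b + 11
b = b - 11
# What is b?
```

Trace:
`b = 27` → b = 27
`b = b + 11` → b = 38
`b = b - 11` → b = 27
So b = 27

Answer: 27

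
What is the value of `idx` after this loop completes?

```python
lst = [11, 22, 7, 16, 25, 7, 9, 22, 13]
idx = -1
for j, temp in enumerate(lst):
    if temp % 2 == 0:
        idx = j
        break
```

First even number index in [11, 22, 7, 16, 25, 7, 9, 22, 13]
`idx` takes the values: -1 → 1

Answer: 1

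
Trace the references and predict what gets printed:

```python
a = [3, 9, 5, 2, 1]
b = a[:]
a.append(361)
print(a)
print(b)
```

Key concept: slice [:] creates copy.
Step by step:
`a = [3, 9, 5, 2, 1]` → a = [3, 9, 5, 2, 1]
`b = a[:]` → b = [3, 9, 5, 2, 1]
`a.append(361)` → a = [3, 9, 5, 2, 1, 361]
`print(a)` → prints [3, 9, 5, 2, 1, 361]
`print(b)` → prints [3, 9, 5, 2, 1]

Answer:
[3, 9, 5, 2, 1, 361]
[3, 9, 5, 2, 1]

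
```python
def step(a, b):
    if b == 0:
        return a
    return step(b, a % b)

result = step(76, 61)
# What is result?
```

step(76, 61) -> step(61, 15) -> step(15, 1) -> step(1, 0) -> 1

Answer: 1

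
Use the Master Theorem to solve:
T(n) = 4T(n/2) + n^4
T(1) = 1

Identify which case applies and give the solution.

a=4, b=2, f(n)=n^4. log_2(4) = 2. Since c=4 > 2 and the regularity condition holds (4(n/2)^4 = (4/2^4)n^4 with 4/2^4 < 1), Case 3 applies: T(n) = Θ(f(n)) = O(n^4).

Answer: O(n^4) - Case 3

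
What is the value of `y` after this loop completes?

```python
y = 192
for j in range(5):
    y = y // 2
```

Halve 5 times: 192 // 2^5 = 6
`y` takes the values: 192 → 96 → 48 → 24 → 12 → 6

Answer: 6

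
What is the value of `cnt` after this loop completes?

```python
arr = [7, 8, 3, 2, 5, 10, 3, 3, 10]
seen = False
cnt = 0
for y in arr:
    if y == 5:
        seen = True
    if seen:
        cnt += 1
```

Count elements after first 5 in [7, 8, 3, 2, 5, 10, 3, 3, 10]
`cnt` takes the values: 0 → 1 → 2 → 3 → 4 → 5

Answer: 5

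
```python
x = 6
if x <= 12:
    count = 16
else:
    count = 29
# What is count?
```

Trace:
`x = 6` → x = 6
`if x <= 12: ...` → x <= 12 is True → count = 16
So count = 16

Answer: 16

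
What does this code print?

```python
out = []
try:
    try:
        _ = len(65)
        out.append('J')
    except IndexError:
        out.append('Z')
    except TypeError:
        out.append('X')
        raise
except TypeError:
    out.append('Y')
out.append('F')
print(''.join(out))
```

Execution trace: 'X' (inner except TypeError) → 'Y' (outer except TypeError) → 'F' (after the try/except). Output: XYF

Answer: XYF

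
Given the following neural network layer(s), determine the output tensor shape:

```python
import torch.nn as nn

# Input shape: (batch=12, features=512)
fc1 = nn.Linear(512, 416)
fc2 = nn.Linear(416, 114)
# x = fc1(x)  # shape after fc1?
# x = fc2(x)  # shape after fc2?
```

Input: (12, 512) -> after fc1: (12, 416) -> Output: (12, 114)

Answer: (12, 114)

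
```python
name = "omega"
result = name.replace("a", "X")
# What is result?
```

Trace:
`name = "omega"` → name = 'omega'
`result = name.replace("a", "X")` → result = 'omegX'
So result = 'omegX'

Answer: 'omegX'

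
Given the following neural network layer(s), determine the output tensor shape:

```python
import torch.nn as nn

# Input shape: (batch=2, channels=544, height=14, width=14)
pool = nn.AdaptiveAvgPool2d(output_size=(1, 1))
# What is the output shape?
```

Input: (2, 544, 14, 14) -> Output: (2, 544, 1, 1)

Answer: (2, 544, 1, 1)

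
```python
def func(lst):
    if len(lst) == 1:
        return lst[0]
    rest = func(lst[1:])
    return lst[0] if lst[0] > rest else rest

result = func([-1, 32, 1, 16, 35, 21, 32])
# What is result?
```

Recursive max over [-1, 32, 1, 16, 35, 21, 32] = 35

Answer: 35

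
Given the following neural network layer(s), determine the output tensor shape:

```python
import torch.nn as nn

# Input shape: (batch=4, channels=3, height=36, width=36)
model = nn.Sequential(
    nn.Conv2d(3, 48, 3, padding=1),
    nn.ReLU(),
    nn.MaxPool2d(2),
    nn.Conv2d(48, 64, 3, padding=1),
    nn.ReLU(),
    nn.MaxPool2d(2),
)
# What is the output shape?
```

Input: (4, 3, 36, 36) -> after first Conv2d: (4, 48, 36, 36) -> after first MaxPool2d: (4, 48, 18, 18) -> after second Conv2d: (4, 64, 18, 18) -> Output: (4, 64, 9, 9)

Answer: (4, 64, 9, 9)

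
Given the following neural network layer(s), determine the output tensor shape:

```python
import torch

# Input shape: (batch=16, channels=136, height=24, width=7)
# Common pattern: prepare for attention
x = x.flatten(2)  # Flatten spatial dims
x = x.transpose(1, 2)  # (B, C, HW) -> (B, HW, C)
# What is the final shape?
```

Input: (16, 136, 24, 7) -> after flatten(2): (16, 136, 168) -> Output: (16, 168, 136)

Answer: (16, 168, 136)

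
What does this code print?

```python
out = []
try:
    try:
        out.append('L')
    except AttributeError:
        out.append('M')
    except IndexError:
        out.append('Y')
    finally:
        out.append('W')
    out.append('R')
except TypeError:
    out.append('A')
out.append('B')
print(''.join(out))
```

Execution trace: 'L' (inner try body, no exception) → 'W' (inner finally) → 'R' (try body, no exception) → 'B' (after the try/except). Output: LWRB

Answer: LWRB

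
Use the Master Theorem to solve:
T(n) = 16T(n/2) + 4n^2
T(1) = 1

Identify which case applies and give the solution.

a=16, b=2, f(n)=4n^2. log_2(16) = 4. Since c=2 < 4, Case 1 applies: T(n) = Θ(n^log_b(a)) = O(n^4).

Answer: O(n^4) - Case 1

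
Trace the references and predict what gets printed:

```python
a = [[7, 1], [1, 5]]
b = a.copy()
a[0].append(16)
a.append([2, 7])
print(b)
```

Key concept: shallow copy with nested lists.
Step by step:
`a = [[7, 1], [1, 5]]` → a = [[7, 1], [1, 5]]
`b = a.copy()` → b = [[7, 1], [1, 5]]
`a[0].append(16)` → a = [[7, 1, 16], [1, 5]]; b = [[7, 1, 16], [1, 5]]
`a.append([2, 7])` → a = [[7, 1, 16], [1, 5], [2, 7]]
`print(b)` → prints [[7, 1, 16], [1, 5]]

Answer: [[7, 1, 16], [1, 5]]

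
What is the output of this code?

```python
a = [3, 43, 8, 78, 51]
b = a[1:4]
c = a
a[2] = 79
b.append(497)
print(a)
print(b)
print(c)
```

Key concept: slice vs alias.
Step by step:
`a = [3, 43, 8, 78, 51]` → a = [3, 43, 8, 78, 51]
`b = a[1:4]` → b = [43, 8, 78]
`c = a` → c = [3, 43, 8, 78, 51] (same object as a)
`a[2] = 79` → a = [3, 43, 79, 78, 51] (same object as c); c = [3, 43, 79, 78, 51] (same object as a)
`b.append(497)` → b = [43, 8, 78, 497]
`print(a)` → prints [3, 43, 79, 78, 51]
`print(b)` → prints [43, 8, 78, 497]
`print(c)` → prints [3, 43, 79, 78, 51]

Answer:
[3, 43, 79, 78, 51]
[43, 8, 78, 497]
[3, 43, 79, 78, 51]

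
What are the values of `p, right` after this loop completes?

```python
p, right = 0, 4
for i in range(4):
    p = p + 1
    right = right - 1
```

p goes 0→4, right goes 4→0
`p, right` takes the values: (0, 4) → (1, 4) → (1, 3) → (2, 3) → (2, 2) → (3, 2) → (3, 1) → (4, 1) → (4, 0)

Answer: 4, 0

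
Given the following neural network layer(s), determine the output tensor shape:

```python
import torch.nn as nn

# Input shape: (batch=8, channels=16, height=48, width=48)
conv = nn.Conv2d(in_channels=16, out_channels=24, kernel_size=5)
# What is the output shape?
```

Input: (8, 16, 48, 48) -> Output: (8, 24, 44, 44)

Answer: (8, 24, 44, 44)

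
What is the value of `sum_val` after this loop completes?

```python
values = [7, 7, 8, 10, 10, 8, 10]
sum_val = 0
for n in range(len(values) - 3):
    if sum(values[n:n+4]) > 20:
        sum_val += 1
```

Count windows with sum > 20
`sum_val` takes the values: 0 → 1 → 2 → 3 → 4

Answer: 4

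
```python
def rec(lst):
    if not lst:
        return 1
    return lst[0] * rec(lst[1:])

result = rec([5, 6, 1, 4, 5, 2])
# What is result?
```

Product over [5, 6, 1, 4, 5, 2] = 5 * 6 * 1 * 4 * 5 * 2 = 1200

Answer: 1200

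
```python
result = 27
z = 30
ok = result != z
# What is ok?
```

Trace:
`result = 27` → result = 27
`z = 30` → z = 30
`ok = result != z` → ok = True
So ok = True

Answer: True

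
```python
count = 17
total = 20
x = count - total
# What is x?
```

Trace:
`count = 17` → count = 17
`total = 20` → total = 20
`x = count - total` → x = -3
So x = -3

Answer: -3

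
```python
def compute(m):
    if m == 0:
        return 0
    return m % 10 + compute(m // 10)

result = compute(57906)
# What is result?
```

Sum of digits of 57906: 6 + 0 + 9 + 7 + 5 = 27

Answer: 27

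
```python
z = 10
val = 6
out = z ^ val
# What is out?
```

Trace:
`z = 10` → z = 10
`val = 6` → val = 6
`out = z ^ val` → out = 12
So out = 12

Answer: 12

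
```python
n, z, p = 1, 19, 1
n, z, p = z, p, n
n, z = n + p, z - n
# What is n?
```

Trace:
`n, z, p = 1, 19, 1` → n = 1; z = 19; p = 1
`n, z, p = z, p, n` → n = 19; z = 1; p = 1
`n, z = n + p, z - n` → n = 20; z = -18
So n = 20

Answer: 20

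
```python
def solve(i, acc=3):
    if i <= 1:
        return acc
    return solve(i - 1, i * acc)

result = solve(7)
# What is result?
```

Accumulator trace (n, acc): (7, 3) -> (6, 21) -> (5, 126) -> (4, 630) -> (3, 2520) -> (2, 7560) -> (1, 15120) -> return 15120

Answer: 15120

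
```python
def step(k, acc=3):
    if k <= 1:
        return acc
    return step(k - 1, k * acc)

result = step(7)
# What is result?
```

Accumulator trace (n, acc): (7, 3) -> (6, 21) -> (5, 126) -> (4, 630) -> (3, 2520) -> (2, 7560) -> (1, 15120) -> return 15120

Answer: 15120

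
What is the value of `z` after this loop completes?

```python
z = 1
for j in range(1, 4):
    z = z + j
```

Start at 1, add 1 through 3
`z` takes the values: 1 → 2 → 4 → 7

Answer: 7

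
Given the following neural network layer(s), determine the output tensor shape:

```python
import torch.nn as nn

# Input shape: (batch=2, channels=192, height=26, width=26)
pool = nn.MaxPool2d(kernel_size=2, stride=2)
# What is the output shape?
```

Input: (2, 192, 26, 26) -> Output: (2, 192, 13, 13)

Answer: (2, 192, 13, 13)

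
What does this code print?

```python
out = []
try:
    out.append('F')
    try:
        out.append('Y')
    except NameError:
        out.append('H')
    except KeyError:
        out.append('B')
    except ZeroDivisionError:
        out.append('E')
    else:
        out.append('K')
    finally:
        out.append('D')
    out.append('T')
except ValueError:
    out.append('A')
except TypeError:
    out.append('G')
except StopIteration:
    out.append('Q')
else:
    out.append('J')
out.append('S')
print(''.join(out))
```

Execution trace: 'F' (try body) → 'Y' (inner try body, no exception) → 'K' (inner else) → 'D' (inner finally) → 'T' (try body, no exception) → 'J' (else) → 'S' (after the try/except). Output: FYKDTJS

Answer: FYKDTJS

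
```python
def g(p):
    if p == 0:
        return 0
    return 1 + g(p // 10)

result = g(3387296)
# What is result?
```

Count of digits of 3387296: 7

Answer: 7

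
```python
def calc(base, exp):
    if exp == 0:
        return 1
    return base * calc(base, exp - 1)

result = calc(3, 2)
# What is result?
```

calc(3, 2) = 3 * 3 = 9

Answer: 9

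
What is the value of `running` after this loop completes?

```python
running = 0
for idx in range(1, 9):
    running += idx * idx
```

Sum of squares 1² to 8² = 204
`running` takes the values: 0 → 1 → 5 → 14 → 30 → 55 → 91 → 140 → 204

Answer: 204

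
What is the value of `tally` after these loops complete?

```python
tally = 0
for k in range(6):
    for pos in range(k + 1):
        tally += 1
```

Triangle: 1 + 2 + ... + 6
`tally` takes the values: 0 → 1 → 2 → 3 → 4 → 5 → 6 → 7 → 8 → 9 → 10 → 11 → 12 → 13 → 14 → 15 → 16 → 17 → 18 → 19 → 20 → 21

Answer: 21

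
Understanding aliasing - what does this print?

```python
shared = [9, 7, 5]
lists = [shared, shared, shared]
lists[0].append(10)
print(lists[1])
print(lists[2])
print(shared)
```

Key concept: list of same reference.
Step by step:
`shared = [9, 7, 5]` → shared = [9, 7, 5]
`lists = [shared, shared, shared]` → lists = [[9, 7, 5], [9, 7, 5], [9, 7, 5]]
`lists[0].append(10)` → shared = [9, 7, 5, 10]; lists = [[9, 7, 5, 10], [9, 7, 5, 10], [9, 7, 5, 10]]
`print(lists[1])` → prints [9, 7, 5, 10]
`print(lists[2])` → prints [9, 7, 5, 10]
`print(shared)` → prints [9, 7, 5, 10]

Answer:
[9, 7, 5, 10]
[9, 7, 5, 10]
[9, 7, 5, 10]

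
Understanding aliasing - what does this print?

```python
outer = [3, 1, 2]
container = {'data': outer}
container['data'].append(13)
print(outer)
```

Key concept: dict holds reference to list.
Step by step:
`outer = [3, 1, 2]` → outer = [3, 1, 2]
`container = {'data': outer}` → container = {'data': [3, 1, 2]}
`container['data'].append(13)` → outer = [3, 1, 2, 13]; container = {'data': [3, 1, 2, 13]}
`print(outer)` → prints [3, 1, 2, 13]

Answer: [3, 1, 2, 13]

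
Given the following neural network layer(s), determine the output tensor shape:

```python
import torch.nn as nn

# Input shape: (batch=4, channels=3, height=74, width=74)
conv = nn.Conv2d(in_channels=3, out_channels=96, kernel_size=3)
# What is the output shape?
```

Input: (4, 3, 74, 74) -> Output: (4, 96, 72, 72)

Answer: (4, 96, 72, 72)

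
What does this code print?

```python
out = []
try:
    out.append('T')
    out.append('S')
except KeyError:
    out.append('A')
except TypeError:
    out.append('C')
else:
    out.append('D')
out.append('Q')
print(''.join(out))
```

Execution trace: 'T' (try body) → 'S' (try body, no exception) → 'D' (else) → 'Q' (after the try/except). Output: TSDQ

Answer: TSDQ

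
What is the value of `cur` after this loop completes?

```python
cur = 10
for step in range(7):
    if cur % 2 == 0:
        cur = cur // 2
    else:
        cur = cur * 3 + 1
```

Collatz-style transformation from 10
`cur` takes the values: 10 → 5 → 16 → 8 → 4 → 2 → 1 → 4

Answer: 4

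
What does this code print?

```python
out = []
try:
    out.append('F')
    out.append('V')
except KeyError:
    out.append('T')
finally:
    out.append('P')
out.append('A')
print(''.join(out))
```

Execution trace: 'F' (try body) → 'V' (try body, no exception) → 'P' (finally) → 'A' (after the try/except). Output: FVPA

Answer: FVPA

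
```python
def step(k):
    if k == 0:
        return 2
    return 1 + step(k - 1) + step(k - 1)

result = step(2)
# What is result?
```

step(k) = 1 + 2·step(k-1), step(0)=2. Closed form: (2+1)·2^2 - 1 = 11.

Answer: 11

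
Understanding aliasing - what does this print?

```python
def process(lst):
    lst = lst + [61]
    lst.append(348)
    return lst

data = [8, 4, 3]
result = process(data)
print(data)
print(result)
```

Key concept: rebinding parameter vs mutation.
Step by step:
`data = [8, 4, 3]` → data = [8, 4, 3]
`result = process(data)` → result = [8, 4, 3, 61, 348]
`print(data)` → prints [8, 4, 3]
`print(result)` → prints [8, 4, 3, 61, 348]

Answer:
[8, 4, 3]
[8, 4, 3, 61, 348]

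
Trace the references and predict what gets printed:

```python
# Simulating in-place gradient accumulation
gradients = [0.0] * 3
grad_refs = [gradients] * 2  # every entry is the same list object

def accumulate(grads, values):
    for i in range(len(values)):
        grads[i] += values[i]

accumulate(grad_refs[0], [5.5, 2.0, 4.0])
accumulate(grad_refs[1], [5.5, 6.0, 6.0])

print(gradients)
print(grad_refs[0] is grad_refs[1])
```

Key concept: gradient accumulation aliasing.
Step by step:
`gradients = [0.0] * 3` → gradients = [0.0, 0.0, 0.0]
`grad_refs = [gradients] * 2` → grad_refs = [[0.0, 0.0, 0.0], [0.0, 0.0, 0.0]]
`accumulate(grad_refs[0], [5.5, 2.0, 4.0])` → gradients = [5.5, 2.0, 4.0]; grad_refs = [[5.5, 2.0, 4.0], [5.5, 2.0, 4.0]]
`accumulate(grad_refs[1], [5.5, 6.0, 6.0])` → gradients = [11.0, 8.0, 10.0]; grad_refs = [[11.0, 8.0, 10.0], [11.0, 8.0, 10.0]]
`print(gradients)` → prints [11.0, 8.0, 10.0]
`print(grad_refs[0] is grad_refs[1])` → prints True

Answer:
[11.0, 8.0, 10.0]
True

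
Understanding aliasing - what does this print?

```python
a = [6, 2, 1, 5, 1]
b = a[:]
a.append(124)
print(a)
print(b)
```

Key concept: slice [:] creates copy.
Step by step:
`a = [6, 2, 1, 5, 1]` → a = [6, 2, 1, 5, 1]
`b = a[:]` → b = [6, 2, 1, 5, 1]
`a.append(124)` → a = [6, 2, 1, 5, 1, 124]
`print(a)` → prints [6, 2, 1, 5, 1, 124]
`print(b)` → prints [6, 2, 1, 5, 1]

Answer:
[6, 2, 1, 5, 1, 124]
[6, 2, 1, 5, 1]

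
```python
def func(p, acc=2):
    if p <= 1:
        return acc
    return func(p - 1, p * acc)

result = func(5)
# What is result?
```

Accumulator trace (n, acc): (5, 2) -> (4, 10) -> (3, 40) -> (2, 120) -> (1, 240) -> return 240

Answer: 240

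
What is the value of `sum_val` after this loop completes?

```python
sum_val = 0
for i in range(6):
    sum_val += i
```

Sum of 0 to 5 = 15
`sum_val` takes the values: 0 → 1 → 3 → 6 → 10 → 15

Answer: 15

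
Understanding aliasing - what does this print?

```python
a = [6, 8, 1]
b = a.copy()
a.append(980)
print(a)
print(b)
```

Key concept: list.copy() creates independent copy.
Step by step:
`a = [6, 8, 1]` → a = [6, 8, 1]
`b = a.copy()` → b = [6, 8, 1]
`a.append(980)` → a = [6, 8, 1, 980]
`print(a)` → prints [6, 8, 1, 980]
`print(b)` → prints [6, 8, 1]

Answer:
[6, 8, 1, 980]
[6, 8, 1]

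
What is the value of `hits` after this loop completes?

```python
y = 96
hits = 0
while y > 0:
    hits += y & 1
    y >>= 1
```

Count set bits in 96 (binary: 0b1100000)
`hits` takes the values: 0 → 1 → 2

Answer: 2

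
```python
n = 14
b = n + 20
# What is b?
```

Trace:
`n = 14` → n = 14
`b = n + 20` → b = 34
So b = 34

Answer: 34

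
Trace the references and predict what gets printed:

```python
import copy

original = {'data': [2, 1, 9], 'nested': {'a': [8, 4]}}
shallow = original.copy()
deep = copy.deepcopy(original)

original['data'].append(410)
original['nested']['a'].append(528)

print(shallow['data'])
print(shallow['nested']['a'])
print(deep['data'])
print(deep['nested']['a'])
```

Key concept: comparing shallow vs deep copy.
Step by step:
`original = {'data': [2, 1, 9], 'nested': {'a': [8, 4]}}` → original = {'data': [2, 1, 9], 'nested': {'a': [8, 4]}}
`shallow = original.copy()` → shallow = {'data': [2, 1, 9], 'nested': {'a': [8, 4]}}
`deep = copy.deepcopy(original)` → deep = {'data': [2, 1, 9], 'nested': {'a': [8, 4]}}
`original['data'].append(410)` → original = {'data': [2, 1, 9, 410], 'nested': {'a': [8, 4]}}; shallow = {'data': [2, 1, 9, 410], 'nested': {'a': [8, 4]}}
`original['nested']['a'].append(528)` → original = {'data': [2, 1, 9, 410], 'nested': {'a': [8, 4, 528]}}; shallow = {'data': [2, 1, 9, 410], 'nested': {'a': [8, 4, 528]}}
`print(shallow['data'])` → prints [2, 1, 9, 410]
`print(shallow['nested']['a'])` → prints [8, 4, 528]
`print(deep['data'])` → prints [2, 1, 9]
`print(deep['nested']['a'])` → prints [8, 4]

Answer:
[2, 1, 9, 410]
[8, 4, 528]
[2, 1, 9]
[8, 4]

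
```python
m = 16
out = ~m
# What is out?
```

Trace:
`m = 16` → m = 16
`out = ~m` → out = -17
So out = -17

Answer: -17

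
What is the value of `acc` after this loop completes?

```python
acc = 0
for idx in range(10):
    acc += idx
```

Sum of 0 to 9 = 45
`acc` takes the values: 0 → 1 → 3 → 6 → 10 → 15 → 21 → 28 → 36 → 45

Answer: 45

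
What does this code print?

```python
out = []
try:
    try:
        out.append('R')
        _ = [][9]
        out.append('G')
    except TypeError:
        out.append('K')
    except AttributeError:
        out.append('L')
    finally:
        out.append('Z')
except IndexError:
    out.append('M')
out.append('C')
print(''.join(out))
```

Execution trace: 'R' (try body) → 'Z' (finally) → 'M' (outer except IndexError) → 'C' (after the try/except). Output: RZMC

Answer: RZMC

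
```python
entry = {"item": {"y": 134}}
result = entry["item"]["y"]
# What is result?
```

Trace:
`entry = {"item": {"y": 134}}` → entry = {'item': {'y': 134}}
`result = entry["item"]["y"]` → result = 134
So result = 134

Answer: 134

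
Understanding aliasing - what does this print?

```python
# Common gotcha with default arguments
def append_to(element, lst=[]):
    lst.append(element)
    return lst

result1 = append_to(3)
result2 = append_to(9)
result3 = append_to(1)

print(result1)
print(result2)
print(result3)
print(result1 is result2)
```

Key concept: mutable default argument gotcha.
Step by step:
`result1 = append_to(3)` → result1 = [3]
`result2 = append_to(9)` → result1 = [3, 9] (same object as result2); result2 = [3, 9] (same object as result1)
`result3 = append_to(1)` → result1 = [3, 9, 1] (same object as result2, result3); result2 = [3, 9, 1] (same object as result1, result3); result3 = [3, 9, 1] (same object as result1, result2)
`print(result1)` → prints [3, 9, 1]
`print(result2)` → prints [3, 9, 1]
`print(result3)` → prints [3, 9, 1]
`print(result1 is result2)` → prints True

Answer:
[3, 9, 1]
[3, 9, 1]
[3, 9, 1]
True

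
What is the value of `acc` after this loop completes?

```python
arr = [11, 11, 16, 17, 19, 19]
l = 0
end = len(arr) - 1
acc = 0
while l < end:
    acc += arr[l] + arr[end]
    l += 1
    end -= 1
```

Sum of pairs from ends
`acc` takes the values: 0 → 30 → 60 → 93

Answer: 93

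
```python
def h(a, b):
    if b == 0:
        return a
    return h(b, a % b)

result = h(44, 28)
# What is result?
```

h(44, 28) -> h(28, 16) -> h(16, 12) -> h(12, 4) -> h(4, 0) -> 4

Answer: 4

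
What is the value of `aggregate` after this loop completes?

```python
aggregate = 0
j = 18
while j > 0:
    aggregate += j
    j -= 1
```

Sum 18 down to 1
`aggregate` takes the values: 0 → 18 → 35 → 51 → 66 → 80 → 93 → 105 → 116 → 126 → 135 → 143 → 150 → 156 → 161 → 165 → 168 → 170 → 171

Answer: 171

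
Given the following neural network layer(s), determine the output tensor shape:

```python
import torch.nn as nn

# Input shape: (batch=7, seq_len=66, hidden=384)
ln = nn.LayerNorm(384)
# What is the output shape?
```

Input: (7, 66, 384) -> Output: (7, 66, 384)

Answer: (7, 66, 384)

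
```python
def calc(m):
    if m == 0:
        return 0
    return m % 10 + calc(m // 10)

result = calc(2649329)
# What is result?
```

Sum of digits of 2649329: 9 + 2 + 3 + 9 + 4 + 6 + 2 = 35

Answer: 35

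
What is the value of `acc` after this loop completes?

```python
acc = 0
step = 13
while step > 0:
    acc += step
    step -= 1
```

Sum 13 down to 1
`acc` takes the values: 0 → 13 → 25 → 36 → 46 → 55 → 63 → 70 → 76 → 81 → 85 → 88 → 90 → 91

Answer: 91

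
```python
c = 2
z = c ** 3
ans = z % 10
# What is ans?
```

Trace:
`c = 2` → c = 2
`z = c ** 3` → z = 8
`ans = z % 10` → ans = 8
So ans = 8

Answer: 8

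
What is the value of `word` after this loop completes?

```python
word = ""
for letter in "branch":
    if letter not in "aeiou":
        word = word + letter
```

Remove vowels from 'branch'
`word` takes the values: "" → "b" → "br" → "brn" → "brnc" → "brnch"

Answer: "brnch"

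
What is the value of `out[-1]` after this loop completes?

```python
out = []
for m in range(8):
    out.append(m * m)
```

Last element of squares 0 to 7
`out` takes the values: [] → [0] → [0, 1] → [0, 1, 4] → [0, 1, 4, 9] → [0, 1, 4, 9, 16] → [0, 1, 4, 9, 16, 25] → [0, 1, 4, 9, 16, 25, 36] → [0, 1, 4, 9, 16, 25, 36, 49]
So `out[-1]` = 49

Answer: 49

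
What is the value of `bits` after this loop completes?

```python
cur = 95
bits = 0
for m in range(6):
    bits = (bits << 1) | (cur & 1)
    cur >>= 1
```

Reverse lowest 6 bits of 95
`bits` takes the values: 0 → 1 → 3 → 7 → 15 → 31 → 62

Answer: 62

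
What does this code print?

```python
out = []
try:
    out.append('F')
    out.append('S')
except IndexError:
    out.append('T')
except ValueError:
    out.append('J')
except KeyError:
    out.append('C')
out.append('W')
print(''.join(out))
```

Execution trace: 'F' (try body) → 'S' (try body, no exception) → 'W' (after the try/except). Output: FSW

Answer: FSW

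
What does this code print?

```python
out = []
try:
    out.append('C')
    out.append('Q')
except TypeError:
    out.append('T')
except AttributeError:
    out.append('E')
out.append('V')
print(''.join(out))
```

Execution trace: 'C' (try body) → 'Q' (try body, no exception) → 'V' (after the try/except). Output: CQV

Answer: CQV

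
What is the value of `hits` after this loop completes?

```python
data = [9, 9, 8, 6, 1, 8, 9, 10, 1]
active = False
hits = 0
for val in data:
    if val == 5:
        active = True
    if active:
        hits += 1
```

Count elements after first 5 in [9, 9, 8, 6, 1, 8, 9, 10, 1]
`hits` takes the values: 0

Answer: 0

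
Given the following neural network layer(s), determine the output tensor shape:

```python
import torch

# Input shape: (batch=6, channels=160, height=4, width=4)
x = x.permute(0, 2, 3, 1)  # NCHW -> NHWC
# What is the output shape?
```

Input: (6, 160, 4, 4) -> Output: (6, 4, 4, 160)

Answer: (6, 4, 4, 160)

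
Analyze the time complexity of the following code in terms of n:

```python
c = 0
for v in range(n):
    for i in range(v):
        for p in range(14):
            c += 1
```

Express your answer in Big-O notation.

Each loop level contributes: n × n × 1. Multiplying the contributions gives O(n^2).

Answer: O(n^2)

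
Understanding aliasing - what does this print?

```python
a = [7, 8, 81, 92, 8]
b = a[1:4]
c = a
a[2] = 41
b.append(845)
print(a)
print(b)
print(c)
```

Key concept: slice vs alias.
Step by step:
`a = [7, 8, 81, 92, 8]` → a = [7, 8, 81, 92, 8]
`b = a[1:4]` → b = [8, 81, 92]
`c = a` → c = [7, 8, 81, 92, 8] (same object as a)
`a[2] = 41` → a = [7, 8, 41, 92, 8] (same object as c); c = [7, 8, 41, 92, 8] (same object as a)
`b.append(845)` → b = [8, 81, 92, 845]
`print(a)` → prints [7, 8, 41, 92, 8]
`print(b)` → prints [8, 81, 92, 845]
`print(c)` → prints [7, 8, 41, 92, 8]

Answer:
[7, 8, 41, 92, 8]
[8, 81, 92, 845]
[7, 8, 41, 92, 8]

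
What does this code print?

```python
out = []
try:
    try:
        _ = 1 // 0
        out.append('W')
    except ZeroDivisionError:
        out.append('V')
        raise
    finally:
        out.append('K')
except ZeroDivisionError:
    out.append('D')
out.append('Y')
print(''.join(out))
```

Execution trace: 'V' (inner except ZeroDivisionError) → 'K' (inner finally) → 'D' (outer except ZeroDivisionError) → 'Y' (after the try/except). Output: VKDY

Answer: VKDY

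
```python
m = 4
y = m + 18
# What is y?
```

Trace:
`m = 4` → m = 4
`y = m + 18` → y = 22
So y = 22

Answer: 22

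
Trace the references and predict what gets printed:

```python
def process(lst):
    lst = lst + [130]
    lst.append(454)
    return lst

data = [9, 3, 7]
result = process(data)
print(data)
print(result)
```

Key concept: rebinding parameter vs mutation.
Step by step:
`data = [9, 3, 7]` → data = [9, 3, 7]
`result = process(data)` → result = [9, 3, 7, 130, 454]
`print(data)` → prints [9, 3, 7]
`print(result)` → prints [9, 3, 7, 130, 454]

Answer:
[9, 3, 7]
[9, 3, 7, 130, 454]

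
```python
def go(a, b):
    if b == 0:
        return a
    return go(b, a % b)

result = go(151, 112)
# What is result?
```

go(151, 112) -> go(112, 39) -> go(39, 34) -> go(34, 5) -> go(5, 4) -> go(4, 1) -> go(1, 0) -> 1

Answer: 1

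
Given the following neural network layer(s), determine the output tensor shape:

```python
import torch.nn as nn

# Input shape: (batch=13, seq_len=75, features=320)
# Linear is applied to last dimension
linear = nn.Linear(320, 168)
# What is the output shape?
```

Input: (13, 75, 320) -> Output: (13, 75, 168)

Answer: (13, 75, 168)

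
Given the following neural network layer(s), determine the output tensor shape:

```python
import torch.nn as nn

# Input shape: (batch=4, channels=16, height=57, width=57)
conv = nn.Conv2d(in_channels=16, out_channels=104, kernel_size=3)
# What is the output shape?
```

Input: (4, 16, 57, 57) -> Output: (4, 104, 55, 55)

Answer: (4, 104, 55, 55)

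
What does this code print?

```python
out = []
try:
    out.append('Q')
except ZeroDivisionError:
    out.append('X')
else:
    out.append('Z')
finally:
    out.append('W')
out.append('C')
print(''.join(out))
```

Execution trace: 'Q' (try body, no exception) → 'Z' (else) → 'W' (finally) → 'C' (after the try/except). Output: QZWC

Answer: QZWC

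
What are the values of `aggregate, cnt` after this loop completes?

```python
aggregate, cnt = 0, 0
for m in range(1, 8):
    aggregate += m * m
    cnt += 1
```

Sum of squares and count
`aggregate, cnt` takes the values: (0, 0) → (1, 0) → (1, 1) → (5, 1) → (5, 2) → (14, 2) → (14, 3) → (30, 3) → (30, 4) → (55, 4) → (55, 5) → (91, 5) → (91, 6) → (140, 6) → (140, 7)

Answer: 140, 7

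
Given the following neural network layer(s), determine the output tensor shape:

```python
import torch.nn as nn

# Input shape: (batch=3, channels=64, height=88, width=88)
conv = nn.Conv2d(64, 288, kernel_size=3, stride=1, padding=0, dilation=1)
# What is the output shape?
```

Input: (3, 64, 88, 88) -> Output: (3, 288, 86, 86)

Answer: (3, 288, 86, 86)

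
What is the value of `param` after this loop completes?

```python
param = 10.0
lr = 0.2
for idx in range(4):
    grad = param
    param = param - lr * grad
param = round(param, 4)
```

Gradient descent: w = 10.0 * (1 - 0.2)^4
`param` takes the values: 10.0 → 8.0 → 6.4 → 5.12 → 4.096

Answer: 4.096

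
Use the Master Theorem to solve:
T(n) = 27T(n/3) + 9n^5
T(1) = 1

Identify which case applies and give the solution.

a=27, b=3, f(n)=9n^5. log_3(27) = 3. Since c=5 > 3 and the regularity condition holds (27(n/3)^5 = (27/3^5)n^5 with 27/3^5 < 1), Case 3 applies: T(n) = Θ(f(n)) = O(n^5).

Answer: O(n^5) - Case 3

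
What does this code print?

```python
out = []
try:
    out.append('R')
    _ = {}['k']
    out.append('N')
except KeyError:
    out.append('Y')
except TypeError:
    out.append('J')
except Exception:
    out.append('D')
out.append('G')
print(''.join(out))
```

Execution trace: 'R' (try body) → 'Y' (except KeyError) → 'G' (after the try/except). Output: RYG

Answer: RYG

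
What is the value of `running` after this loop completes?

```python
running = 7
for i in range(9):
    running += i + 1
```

Start at 7, add 1 to 9 = 52
`running` takes the values: 7 → 8 → 10 → 13 → 17 → 22 → 28 → 35 → 43 → 52

Answer: 52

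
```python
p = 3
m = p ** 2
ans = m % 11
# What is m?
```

Trace:
`p = 3` → p = 3
`m = p ** 2` → m = 9
`ans = m % 11` → ans = 9
So m = 9

Answer: 9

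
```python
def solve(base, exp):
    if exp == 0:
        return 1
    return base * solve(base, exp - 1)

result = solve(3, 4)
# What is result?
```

solve(3, 4) = 3 * 3 * 3 * 3 = 81

Answer: 81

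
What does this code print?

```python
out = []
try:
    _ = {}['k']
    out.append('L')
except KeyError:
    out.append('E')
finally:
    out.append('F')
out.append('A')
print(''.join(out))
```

Execution trace: 'E' (except KeyError) → 'F' (finally) → 'A' (after the try/except). Output: EFA

Answer: EFA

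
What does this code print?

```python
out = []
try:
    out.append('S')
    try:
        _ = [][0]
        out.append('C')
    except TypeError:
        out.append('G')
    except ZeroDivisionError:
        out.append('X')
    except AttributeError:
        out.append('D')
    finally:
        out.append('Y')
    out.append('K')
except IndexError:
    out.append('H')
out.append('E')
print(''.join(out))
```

Execution trace: 'S' (try body) → 'Y' (inner finally) → 'H' (except IndexError) → 'E' (after the try/except). Output: SYHE

Answer: SYHE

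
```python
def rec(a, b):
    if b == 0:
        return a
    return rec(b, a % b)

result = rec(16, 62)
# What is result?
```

rec(16, 62) -> rec(62, 16) -> rec(16, 14) -> rec(14, 2) -> rec(2, 0) -> 2

Answer: 2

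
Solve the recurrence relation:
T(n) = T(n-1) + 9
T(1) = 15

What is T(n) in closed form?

Unrolling: T(n) = T(1) + 9·(n-1) = 15 + 9(n-1) = 9n + 6.

Answer: T(n) = 9n + 6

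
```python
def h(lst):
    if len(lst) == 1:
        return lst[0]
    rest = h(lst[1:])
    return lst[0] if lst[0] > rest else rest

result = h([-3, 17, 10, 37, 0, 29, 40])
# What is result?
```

Recursive max over [-3, 17, 10, 37, 0, 29, 40] = 40

Answer: 40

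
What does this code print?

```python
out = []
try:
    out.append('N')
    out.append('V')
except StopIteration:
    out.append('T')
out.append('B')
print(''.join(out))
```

Execution trace: 'N' (try body) → 'V' (try body, no exception) → 'B' (after the try/except). Output: NVB

Answer: NVB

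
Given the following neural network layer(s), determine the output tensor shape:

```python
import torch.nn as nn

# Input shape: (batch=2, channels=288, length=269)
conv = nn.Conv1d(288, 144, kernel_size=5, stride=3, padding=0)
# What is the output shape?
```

Input: (2, 288, 269) -> Output: (2, 144, 89)

Answer: (2, 144, 89)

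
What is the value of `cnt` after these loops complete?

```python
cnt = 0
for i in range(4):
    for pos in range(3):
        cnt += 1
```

4 * 3 = 12
`cnt` takes the values: 0 → 1 → 2 → 3 → 4 → 5 → 6 → 7 → 8 → 9 → 10 → 11 → 12

Answer: 12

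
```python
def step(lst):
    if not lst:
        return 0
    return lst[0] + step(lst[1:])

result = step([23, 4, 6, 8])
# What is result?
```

23 + 4 + 6 + 8 + 0 = 41

Answer: 41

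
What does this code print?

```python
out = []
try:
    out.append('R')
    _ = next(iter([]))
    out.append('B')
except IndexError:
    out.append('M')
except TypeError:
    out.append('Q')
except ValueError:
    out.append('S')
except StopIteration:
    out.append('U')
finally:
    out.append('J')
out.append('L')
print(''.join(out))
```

Execution trace: 'R' (try body) → 'U' (except StopIteration) → 'J' (finally) → 'L' (after the try/except). Output: RUJL

Answer: RUJL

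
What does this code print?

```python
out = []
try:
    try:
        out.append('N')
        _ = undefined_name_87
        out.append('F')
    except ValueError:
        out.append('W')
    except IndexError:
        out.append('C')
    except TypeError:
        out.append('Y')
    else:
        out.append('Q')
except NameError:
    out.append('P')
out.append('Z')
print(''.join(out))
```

Execution trace: 'N' (try body) → 'P' (outer except NameError) → 'Z' (after the try/except). Output: NPZ

Answer: NPZ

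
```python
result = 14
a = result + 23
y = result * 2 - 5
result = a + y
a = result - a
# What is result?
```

Trace:
`result = 14` → result = 14
`a = result + 23` → a = 37
`y = result * 2 - 5` → y = 23
`result = a + y` → result = 60
`a = result - a` → a = 23
So result = 60

Answer: 60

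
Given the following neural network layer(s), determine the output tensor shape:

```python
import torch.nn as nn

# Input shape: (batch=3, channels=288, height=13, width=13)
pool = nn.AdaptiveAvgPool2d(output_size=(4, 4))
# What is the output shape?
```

Input: (3, 288, 13, 13) -> Output: (3, 288, 4, 4)

Answer: (3, 288, 4, 4)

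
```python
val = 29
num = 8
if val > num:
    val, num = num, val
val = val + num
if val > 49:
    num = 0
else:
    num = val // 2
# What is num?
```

Trace:
`val = 29` → val = 29
`num = 8` → num = 8
`if val > num: ...` → val > num is True → val = 8; num = 29
`val = val + num` → val = 37
`if val > 49: ...` → val > 49 is False, take else branch → num = 18
So num = 18

Answer: 18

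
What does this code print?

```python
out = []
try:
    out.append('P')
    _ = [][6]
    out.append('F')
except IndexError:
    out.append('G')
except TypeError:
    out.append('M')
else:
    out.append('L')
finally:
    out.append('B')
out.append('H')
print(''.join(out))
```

Execution trace: 'P' (try body) → 'G' (except IndexError) → 'B' (finally) → 'H' (after the try/except). Output: PGBH

Answer: PGBH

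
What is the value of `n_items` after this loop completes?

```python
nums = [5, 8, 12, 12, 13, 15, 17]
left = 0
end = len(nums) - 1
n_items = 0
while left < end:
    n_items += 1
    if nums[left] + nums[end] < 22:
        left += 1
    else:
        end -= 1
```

Steps to find pair summing to 22
`n_items` takes the values: 0 → 1 → 2 → 3 → 4 → 5 → 6

Answer: 6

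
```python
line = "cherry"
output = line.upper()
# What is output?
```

Trace:
`line = "cherry"` → line = 'cherry'
`output = line.upper()` → output = 'CHERRY'
So output = 'CHERRY'

Answer: 'CHERRY'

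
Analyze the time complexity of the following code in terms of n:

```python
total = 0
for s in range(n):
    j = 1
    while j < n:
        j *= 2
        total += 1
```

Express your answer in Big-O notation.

Each loop level contributes: n × log n. Multiplying the contributions gives O(n log n).

Answer: O(n log n)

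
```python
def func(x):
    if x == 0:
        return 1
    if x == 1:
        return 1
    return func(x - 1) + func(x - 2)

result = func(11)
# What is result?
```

Build up from base cases: func(0)=1, func(1)=1, func(2)=2, func(3)=3, func(4)=5, func(5)=8, func(6)=13, ..., func(11)=144

Answer: 144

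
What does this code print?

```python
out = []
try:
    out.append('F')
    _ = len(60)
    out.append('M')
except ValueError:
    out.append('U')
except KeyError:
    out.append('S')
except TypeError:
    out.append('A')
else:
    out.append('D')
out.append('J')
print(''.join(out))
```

Execution trace: 'F' (try body) → 'A' (except TypeError) → 'J' (after the try/except). Output: FAJ

Answer: FAJ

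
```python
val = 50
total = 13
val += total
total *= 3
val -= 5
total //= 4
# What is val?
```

Trace:
`val = 50` → val = 50
`total = 13` → total = 13
`val += total` → val = 63
`total *= 3` → total = 39
`val -= 5` → val = 58
`total //= 4` → total = 9
So val = 58

Answer: 58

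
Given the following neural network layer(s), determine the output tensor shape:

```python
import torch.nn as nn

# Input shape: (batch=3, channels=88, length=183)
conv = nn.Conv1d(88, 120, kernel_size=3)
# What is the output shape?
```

Input: (3, 88, 183) -> Output: (3, 120, 181)

Answer: (3, 120, 181)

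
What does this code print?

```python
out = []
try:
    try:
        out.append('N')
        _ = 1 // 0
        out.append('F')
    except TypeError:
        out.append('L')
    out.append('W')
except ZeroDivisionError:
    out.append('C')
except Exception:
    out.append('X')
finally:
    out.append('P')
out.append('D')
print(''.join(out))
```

Execution trace: 'N' (inner try body) → 'C' (except ZeroDivisionError) → 'P' (finally) → 'D' (after the try/except). Output: NCPD

Answer: NCPD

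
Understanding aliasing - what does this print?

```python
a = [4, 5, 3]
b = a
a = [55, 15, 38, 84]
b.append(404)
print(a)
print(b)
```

Key concept: rebinding vs mutation: a is rebound to a new list, b still points at the original.
Step by step:
`a = [4, 5, 3]` → a = [4, 5, 3]
`b = a` → b = [4, 5, 3] (same object as a)
`a = [55, 15, 38, 84]` → a = [55, 15, 38, 84]
`b.append(404)` → b = [4, 5, 3, 404]
`print(a)` → prints [55, 15, 38, 84]
`print(b)` → prints [4, 5, 3, 404]

Answer:
[55, 15, 38, 84]
[4, 5, 3, 404]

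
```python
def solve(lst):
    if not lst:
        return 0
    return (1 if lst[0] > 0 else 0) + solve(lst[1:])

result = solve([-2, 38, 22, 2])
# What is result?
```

Count of positive elements in [-2, 38, 22, 2] = 3

Answer: 3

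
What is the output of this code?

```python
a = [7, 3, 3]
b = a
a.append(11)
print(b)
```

Key concept: basic list aliasing.
Step by step:
`a = [7, 3, 3]` → a = [7, 3, 3]
`b = a` → b = [7, 3, 3] (same object as a)
`a.append(11)` → a = [7, 3, 3, 11] (same object as b); b = [7, 3, 3, 11] (same object as a)
`print(b)` → prints [7, 3, 3, 11]

Answer: [7, 3, 3, 11]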